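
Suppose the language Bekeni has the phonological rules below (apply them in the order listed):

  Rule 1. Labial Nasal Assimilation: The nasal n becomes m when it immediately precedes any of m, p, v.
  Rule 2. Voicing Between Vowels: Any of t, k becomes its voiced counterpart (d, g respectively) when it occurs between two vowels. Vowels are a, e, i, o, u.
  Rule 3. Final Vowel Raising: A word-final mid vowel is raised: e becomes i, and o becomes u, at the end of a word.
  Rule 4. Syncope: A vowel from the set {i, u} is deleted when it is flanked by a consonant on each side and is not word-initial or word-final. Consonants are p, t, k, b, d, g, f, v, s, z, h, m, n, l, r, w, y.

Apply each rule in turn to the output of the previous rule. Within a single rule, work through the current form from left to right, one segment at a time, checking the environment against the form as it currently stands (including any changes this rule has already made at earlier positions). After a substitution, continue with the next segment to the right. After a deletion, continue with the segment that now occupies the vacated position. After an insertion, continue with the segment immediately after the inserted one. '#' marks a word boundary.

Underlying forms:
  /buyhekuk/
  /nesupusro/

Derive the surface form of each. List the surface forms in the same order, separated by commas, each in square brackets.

/buyhekuk/:
  Rule 1 Labial Nasal Assimilation: no change — [buyhekuk]
  Rule 2 Voicing Between Vowels: [buyhekuk] → [buyheguk]
  Rule 3 Final Vowel Raising: no change — [buyheguk]
  Rule 4 Syncope: [buyheguk] → [byhegk]
/nesupusro/:
  Rule 1 Labial Nasal Assimilation: no change — [nesupusro]
  Rule 2 Voicing Between Vowels: no change — [nesupusro]
  Rule 3 Final Vowel Raising: [nesupusro] → [nesupusru]
  Rule 4 Syncope: [nesupusru] → [nespsru]

[byhegk], [nespsru]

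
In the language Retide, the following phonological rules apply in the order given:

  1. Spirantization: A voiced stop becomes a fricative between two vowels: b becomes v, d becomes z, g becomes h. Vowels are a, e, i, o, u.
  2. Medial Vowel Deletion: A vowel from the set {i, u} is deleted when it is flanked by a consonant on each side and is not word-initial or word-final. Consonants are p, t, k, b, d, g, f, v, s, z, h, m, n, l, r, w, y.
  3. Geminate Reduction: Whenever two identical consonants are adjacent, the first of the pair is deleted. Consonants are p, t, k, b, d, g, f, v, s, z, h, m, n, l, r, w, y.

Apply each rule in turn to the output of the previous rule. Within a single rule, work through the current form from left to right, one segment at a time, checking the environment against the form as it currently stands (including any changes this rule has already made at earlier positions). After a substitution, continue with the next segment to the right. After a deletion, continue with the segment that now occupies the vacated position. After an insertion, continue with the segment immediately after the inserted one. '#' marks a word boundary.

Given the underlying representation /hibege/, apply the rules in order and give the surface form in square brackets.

[hvehe]

1 Spirantization: [hibege] → [hivehe]
2 Medial Vowel Deletion: [hivehe] → [hvehe]
3 Geminate Reduction: no change — [hvehe]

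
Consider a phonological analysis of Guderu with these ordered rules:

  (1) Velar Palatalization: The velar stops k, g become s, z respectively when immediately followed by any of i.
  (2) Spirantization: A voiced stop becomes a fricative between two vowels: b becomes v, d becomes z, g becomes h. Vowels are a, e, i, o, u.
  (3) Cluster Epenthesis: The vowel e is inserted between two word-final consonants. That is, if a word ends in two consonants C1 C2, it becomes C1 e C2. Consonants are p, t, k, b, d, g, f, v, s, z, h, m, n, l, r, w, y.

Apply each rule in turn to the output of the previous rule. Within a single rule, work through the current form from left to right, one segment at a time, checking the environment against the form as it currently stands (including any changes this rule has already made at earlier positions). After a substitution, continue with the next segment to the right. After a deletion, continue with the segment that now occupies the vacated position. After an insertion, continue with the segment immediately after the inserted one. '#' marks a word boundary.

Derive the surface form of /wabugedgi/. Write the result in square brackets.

(1) Velar Palatalization: [wabugedgi] → [wabugedzi]
(2) Spirantization: [wabugedzi] → [wavuhedzi]
(3) Cluster Epenthesis: no change — [wavuhedzi]

[wavuhedzi]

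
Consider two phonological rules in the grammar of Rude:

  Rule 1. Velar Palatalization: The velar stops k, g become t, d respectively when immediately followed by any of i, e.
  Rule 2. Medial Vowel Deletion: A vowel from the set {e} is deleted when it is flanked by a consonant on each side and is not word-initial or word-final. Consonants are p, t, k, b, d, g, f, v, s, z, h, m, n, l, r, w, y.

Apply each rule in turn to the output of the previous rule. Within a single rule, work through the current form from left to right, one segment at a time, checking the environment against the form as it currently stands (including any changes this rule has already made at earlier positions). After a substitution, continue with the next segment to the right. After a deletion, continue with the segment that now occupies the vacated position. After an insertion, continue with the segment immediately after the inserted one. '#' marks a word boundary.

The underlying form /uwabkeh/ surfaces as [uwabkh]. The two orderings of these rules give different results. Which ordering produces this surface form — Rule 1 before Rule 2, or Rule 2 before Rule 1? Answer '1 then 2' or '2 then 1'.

2 then 1

Order 1 then 2:
  1 Velar Palatalization: [uwabkeh] → [uwabteh]
  2 Medial Vowel Deletion: [uwabteh] → [uwabth]
  result: [uwabth]
Order 2 then 1:
  2 Medial Vowel Deletion: [uwabkeh] → [uwabkh]
  1 Velar Palatalization: no change — [uwabkh]
  result: [uwabkh]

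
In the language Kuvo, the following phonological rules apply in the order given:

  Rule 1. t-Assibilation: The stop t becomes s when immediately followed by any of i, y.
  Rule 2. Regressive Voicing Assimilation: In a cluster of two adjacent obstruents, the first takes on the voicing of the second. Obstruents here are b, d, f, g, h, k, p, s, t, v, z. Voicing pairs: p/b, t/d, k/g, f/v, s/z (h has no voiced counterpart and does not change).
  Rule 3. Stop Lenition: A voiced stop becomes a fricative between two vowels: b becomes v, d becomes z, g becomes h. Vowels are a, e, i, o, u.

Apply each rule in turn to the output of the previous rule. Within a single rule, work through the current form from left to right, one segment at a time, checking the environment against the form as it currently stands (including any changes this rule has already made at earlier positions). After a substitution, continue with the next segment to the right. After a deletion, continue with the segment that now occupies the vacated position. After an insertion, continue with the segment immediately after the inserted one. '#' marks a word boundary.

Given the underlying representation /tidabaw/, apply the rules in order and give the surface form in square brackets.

Rule 1 t-Assibilation: [tidabaw] → [sidabaw]
Rule 2 Regressive Voicing Assimilation: no change — [sidabaw]
Rule 3 Stop Lenition: [sidabaw] → [sizavaw]

[sizavaw]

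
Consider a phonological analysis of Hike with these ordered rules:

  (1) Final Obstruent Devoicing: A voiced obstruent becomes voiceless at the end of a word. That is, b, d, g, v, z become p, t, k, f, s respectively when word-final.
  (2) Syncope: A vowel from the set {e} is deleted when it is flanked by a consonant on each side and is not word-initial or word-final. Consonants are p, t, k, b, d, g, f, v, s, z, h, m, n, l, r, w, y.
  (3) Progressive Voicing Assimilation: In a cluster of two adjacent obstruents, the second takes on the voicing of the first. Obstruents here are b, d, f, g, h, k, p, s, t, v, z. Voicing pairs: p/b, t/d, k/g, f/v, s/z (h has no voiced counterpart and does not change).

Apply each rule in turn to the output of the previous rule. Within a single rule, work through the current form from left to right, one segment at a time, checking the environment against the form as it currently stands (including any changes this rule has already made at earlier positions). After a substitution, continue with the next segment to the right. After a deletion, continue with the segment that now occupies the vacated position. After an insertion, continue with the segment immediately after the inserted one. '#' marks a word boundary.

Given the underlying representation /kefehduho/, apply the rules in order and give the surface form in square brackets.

[kfhtuho]

(1) Final Obstruent Devoicing: no change — [kefehduho]
(2) Syncope: [kefehduho] → [kfhduho]
(3) Progressive Voicing Assimilation: [kfhduho] → [kfhtuho]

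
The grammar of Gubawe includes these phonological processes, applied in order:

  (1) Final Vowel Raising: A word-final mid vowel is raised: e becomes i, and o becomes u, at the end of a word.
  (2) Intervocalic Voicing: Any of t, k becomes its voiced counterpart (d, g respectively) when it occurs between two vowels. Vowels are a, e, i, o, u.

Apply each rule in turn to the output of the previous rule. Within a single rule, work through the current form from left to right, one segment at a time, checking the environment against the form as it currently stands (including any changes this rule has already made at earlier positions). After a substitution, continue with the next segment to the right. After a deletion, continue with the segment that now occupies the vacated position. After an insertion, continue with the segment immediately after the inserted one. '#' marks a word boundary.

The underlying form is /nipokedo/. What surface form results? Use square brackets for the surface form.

[nipogedu]

(1) Final Vowel Raising: [nipokedo] → [nipokedu]
(2) Intervocalic Voicing: [nipokedu] → [nipogedu]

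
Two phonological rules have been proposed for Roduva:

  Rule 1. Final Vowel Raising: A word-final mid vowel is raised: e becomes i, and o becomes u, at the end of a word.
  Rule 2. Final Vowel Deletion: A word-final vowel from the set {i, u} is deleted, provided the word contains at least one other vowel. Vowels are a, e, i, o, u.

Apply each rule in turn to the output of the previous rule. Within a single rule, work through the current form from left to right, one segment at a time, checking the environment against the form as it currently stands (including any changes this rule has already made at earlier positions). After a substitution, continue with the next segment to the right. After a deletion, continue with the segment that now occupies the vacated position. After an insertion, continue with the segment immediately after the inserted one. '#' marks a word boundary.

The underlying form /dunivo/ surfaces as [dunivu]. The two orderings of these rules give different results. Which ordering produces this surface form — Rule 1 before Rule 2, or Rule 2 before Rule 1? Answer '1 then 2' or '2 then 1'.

Order 1 then 2:
  1 Final Vowel Raising: [dunivo] → [dunivu]
  2 Final Vowel Deletion: [dunivu] → [duniv]
  result: [duniv]
Order 2 then 1:
  2 Final Vowel Deletion: no change — [dunivo]
  1 Final Vowel Raising: [dunivo] → [dunivu]
  result: [dunivu]

2 then 1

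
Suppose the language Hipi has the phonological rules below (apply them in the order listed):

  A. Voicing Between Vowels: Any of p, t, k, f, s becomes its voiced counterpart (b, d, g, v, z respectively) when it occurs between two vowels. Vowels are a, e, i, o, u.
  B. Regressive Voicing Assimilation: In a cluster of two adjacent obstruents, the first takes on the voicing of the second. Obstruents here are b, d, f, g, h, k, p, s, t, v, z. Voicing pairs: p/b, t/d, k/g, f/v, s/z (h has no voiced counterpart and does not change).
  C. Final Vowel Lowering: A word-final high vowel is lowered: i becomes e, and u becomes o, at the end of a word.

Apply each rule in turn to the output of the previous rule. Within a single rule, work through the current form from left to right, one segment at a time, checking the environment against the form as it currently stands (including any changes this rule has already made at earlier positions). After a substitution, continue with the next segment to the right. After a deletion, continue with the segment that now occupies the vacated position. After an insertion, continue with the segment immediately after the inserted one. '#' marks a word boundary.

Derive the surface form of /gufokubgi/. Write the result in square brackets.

A Voicing Between Vowels: [gufokubgi] → [guvogubgi]
B Regressive Voicing Assimilation: no change — [guvogubgi]
C Final Vowel Lowering: [guvogubgi] → [guvogubge]

[guvogubge]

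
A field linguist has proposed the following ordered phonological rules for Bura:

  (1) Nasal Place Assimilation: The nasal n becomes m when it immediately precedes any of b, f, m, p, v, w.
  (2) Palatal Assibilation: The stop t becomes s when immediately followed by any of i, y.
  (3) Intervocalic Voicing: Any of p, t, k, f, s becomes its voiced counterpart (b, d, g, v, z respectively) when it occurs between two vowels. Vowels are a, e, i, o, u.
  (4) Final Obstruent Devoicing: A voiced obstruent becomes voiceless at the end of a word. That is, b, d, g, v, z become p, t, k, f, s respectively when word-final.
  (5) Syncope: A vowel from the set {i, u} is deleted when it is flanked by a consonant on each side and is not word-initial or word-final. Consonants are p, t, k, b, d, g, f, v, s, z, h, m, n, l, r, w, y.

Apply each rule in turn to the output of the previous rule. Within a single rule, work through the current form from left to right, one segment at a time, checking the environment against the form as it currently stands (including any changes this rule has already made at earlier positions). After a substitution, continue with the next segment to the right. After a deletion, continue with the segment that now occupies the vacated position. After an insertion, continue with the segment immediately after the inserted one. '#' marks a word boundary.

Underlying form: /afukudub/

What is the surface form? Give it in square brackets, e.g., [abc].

[avgdp]

(1) Nasal Place Assimilation: no change — [afukudub]
(2) Palatal Assibilation: no change — [afukudub]
(3) Intervocalic Voicing: [afukudub] → [avugudub]
(4) Final Obstruent Devoicing: [avugudub] → [avugudup]
(5) Syncope: [avugudup] → [avgdp]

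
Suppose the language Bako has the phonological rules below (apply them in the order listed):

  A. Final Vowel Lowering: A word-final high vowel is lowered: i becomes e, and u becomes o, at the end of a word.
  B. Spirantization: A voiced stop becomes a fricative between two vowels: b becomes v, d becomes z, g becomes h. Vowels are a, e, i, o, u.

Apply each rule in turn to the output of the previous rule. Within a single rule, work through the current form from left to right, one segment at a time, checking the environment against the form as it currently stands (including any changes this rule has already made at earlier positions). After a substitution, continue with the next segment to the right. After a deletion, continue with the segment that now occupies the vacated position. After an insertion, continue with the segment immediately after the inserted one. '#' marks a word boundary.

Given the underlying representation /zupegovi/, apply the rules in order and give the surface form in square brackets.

[zupehove]

A Final Vowel Lowering: [zupegovi] → [zupegove]
B Spirantization: [zupegove] → [zupehove]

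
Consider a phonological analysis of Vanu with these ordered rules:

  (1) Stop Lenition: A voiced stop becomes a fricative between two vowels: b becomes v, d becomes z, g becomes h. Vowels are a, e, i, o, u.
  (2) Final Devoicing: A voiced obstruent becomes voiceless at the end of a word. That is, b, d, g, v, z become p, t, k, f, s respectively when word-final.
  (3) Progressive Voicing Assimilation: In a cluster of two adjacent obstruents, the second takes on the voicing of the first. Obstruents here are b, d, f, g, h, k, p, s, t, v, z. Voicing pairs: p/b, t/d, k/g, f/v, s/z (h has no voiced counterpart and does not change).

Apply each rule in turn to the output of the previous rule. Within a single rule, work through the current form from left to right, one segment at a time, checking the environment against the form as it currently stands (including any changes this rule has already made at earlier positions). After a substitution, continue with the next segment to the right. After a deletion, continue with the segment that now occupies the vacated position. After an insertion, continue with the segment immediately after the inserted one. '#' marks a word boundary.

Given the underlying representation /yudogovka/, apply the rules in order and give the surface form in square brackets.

(1) Stop Lenition: [yudogovka] → [yuzohovka]
(2) Final Devoicing: no change — [yuzohovka]
(3) Progressive Voicing Assimilation: [yuzohovka] → [yuzohovga]

[yuzohovga]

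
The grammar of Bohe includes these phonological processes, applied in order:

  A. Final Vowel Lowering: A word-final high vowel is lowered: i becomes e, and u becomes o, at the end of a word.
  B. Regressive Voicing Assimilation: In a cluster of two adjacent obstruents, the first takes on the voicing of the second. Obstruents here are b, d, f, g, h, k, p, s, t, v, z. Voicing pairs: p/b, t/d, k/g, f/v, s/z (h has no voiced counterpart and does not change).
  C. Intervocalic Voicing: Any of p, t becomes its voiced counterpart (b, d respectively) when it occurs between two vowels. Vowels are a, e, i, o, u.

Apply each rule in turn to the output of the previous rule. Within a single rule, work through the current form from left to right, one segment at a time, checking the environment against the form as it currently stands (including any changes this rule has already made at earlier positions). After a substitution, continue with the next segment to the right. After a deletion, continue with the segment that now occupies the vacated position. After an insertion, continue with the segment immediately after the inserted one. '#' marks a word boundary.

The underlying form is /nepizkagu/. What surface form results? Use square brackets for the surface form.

[nebiskago]

A Final Vowel Lowering: [nepizkagu] → [nepizkago]
B Regressive Voicing Assimilation: [nepizkago] → [nepiskago]
C Intervocalic Voicing: [nepiskago] → [nebiskago]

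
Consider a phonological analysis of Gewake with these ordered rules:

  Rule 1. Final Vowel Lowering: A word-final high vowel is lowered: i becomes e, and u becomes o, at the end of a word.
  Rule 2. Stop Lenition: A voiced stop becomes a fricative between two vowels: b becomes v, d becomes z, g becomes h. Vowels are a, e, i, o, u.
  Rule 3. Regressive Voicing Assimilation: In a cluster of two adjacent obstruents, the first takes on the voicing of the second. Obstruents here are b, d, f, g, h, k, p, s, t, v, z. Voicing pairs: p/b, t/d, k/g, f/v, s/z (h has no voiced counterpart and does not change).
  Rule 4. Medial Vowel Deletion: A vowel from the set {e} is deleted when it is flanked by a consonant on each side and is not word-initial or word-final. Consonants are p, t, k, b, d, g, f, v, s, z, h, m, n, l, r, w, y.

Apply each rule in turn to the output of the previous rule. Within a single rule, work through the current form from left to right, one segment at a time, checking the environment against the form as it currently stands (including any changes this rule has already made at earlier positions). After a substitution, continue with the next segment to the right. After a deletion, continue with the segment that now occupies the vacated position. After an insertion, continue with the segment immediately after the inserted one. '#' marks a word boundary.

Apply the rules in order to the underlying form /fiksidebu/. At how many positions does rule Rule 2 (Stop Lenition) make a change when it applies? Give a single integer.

Rule 1 Final Vowel Lowering: [fiksidebu] → [fiksidebo]
Rule 2 Stop Lenition: [fiksidebo] → [fiksizevo]
Rule 3 Regressive Voicing Assimilation: no change — [fiksizevo]
Rule 4 Medial Vowel Deletion: [fiksizevo] → [fiksizvo]
Rule Rule 2 changed 2 position(s).

2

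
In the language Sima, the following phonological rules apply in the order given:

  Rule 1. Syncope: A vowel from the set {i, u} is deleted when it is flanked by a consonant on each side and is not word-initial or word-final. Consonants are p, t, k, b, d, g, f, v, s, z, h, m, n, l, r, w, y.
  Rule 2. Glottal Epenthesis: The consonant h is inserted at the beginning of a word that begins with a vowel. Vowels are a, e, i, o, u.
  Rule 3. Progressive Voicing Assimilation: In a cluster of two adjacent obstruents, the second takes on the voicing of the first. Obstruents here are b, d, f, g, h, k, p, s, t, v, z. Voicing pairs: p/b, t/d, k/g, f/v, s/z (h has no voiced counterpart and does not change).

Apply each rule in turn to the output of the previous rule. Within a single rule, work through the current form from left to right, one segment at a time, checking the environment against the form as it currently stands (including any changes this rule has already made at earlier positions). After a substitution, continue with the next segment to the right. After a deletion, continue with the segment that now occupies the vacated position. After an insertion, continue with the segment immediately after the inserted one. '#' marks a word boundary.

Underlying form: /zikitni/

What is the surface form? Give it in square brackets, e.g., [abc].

[zgdni]

Rule 1 Syncope: [zikitni] → [zktni]
Rule 2 Glottal Epenthesis: no change — [zktni]
Rule 3 Progressive Voicing Assimilation: [zktni] → [zgdni]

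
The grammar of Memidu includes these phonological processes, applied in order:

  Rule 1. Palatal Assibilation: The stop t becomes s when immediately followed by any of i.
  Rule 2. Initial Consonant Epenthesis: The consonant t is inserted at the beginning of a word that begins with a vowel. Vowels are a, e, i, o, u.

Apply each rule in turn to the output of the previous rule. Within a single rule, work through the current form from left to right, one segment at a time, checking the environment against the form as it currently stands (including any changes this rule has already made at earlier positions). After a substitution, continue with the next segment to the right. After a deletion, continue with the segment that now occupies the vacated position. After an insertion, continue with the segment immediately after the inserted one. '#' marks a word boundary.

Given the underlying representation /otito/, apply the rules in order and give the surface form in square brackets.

Rule 1 Palatal Assibilation: [otito] → [osito]
Rule 2 Initial Consonant Epenthesis: [osito] → [tosito]

[tosito]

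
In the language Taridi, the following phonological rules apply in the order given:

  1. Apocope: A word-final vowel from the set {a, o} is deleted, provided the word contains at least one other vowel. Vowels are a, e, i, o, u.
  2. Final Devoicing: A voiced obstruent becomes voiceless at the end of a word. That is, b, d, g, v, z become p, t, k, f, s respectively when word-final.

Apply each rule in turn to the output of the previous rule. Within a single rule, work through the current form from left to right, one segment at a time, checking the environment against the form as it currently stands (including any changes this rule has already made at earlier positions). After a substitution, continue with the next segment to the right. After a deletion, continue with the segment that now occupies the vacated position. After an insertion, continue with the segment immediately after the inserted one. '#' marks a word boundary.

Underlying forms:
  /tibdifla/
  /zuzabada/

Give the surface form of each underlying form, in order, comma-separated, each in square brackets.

[tibdifl], [zuzabat]

/tibdifla/:
  1 Apocope: [tibdifla] → [tibdifl]
  2 Final Devoicing: no change — [tibdifl]
/zuzabada/:
  1 Apocope: [zuzabada] → [zuzabad]
  2 Final Devoicing: [zuzabad] → [zuzabat]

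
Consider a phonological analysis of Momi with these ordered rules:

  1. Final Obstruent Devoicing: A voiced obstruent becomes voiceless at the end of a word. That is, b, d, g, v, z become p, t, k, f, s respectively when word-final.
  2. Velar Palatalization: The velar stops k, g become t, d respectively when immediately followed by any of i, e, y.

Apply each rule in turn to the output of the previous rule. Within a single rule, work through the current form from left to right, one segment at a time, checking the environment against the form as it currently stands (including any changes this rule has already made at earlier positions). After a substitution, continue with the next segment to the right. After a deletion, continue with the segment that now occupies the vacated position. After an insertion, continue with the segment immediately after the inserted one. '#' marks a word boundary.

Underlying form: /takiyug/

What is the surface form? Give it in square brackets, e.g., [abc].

[tatiyuk]

1 Final Obstruent Devoicing: [takiyug] → [takiyuk]
2 Velar Palatalization: [takiyuk] → [tatiyuk]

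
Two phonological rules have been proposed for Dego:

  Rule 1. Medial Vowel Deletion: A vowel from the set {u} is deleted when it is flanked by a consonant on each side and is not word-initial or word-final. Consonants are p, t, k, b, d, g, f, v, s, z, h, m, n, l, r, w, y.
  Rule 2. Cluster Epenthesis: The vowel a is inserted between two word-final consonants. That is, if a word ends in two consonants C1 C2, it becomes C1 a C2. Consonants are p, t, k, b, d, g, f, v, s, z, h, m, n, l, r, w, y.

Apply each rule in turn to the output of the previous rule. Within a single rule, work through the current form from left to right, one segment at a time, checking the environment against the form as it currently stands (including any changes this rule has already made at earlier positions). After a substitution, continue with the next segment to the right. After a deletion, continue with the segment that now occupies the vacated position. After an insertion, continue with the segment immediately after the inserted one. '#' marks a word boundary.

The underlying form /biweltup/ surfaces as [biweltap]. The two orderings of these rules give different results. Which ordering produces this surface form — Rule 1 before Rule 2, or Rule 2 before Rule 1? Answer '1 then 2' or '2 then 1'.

Order 1 then 2:
  1 Medial Vowel Deletion: [biweltup] → [biweltp]
  2 Cluster Epenthesis: [biweltp] → [biweltap]
  result: [biweltap]
Order 2 then 1:
  2 Cluster Epenthesis: no change — [biweltup]
  1 Medial Vowel Deletion: [biweltup] → [biweltp]
  result: [biweltp]

1 then 2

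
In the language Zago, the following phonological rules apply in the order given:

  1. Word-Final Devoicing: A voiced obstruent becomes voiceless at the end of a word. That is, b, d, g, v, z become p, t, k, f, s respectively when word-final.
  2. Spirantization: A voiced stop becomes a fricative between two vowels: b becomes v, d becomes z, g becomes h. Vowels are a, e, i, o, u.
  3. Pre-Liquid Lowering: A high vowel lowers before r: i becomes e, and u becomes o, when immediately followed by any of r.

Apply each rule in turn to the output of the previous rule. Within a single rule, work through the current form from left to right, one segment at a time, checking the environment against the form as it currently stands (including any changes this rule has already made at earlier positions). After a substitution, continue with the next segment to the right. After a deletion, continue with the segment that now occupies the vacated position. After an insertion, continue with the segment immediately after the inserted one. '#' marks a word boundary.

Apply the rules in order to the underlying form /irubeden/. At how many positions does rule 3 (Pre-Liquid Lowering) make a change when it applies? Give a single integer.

1 Word-Final Devoicing: no change — [irubeden]
2 Spirantization: [irubeden] → [iruvezen]
3 Pre-Liquid Lowering: [iruvezen] → [eruvezen]
Rule 3 changed 1 position(s).

1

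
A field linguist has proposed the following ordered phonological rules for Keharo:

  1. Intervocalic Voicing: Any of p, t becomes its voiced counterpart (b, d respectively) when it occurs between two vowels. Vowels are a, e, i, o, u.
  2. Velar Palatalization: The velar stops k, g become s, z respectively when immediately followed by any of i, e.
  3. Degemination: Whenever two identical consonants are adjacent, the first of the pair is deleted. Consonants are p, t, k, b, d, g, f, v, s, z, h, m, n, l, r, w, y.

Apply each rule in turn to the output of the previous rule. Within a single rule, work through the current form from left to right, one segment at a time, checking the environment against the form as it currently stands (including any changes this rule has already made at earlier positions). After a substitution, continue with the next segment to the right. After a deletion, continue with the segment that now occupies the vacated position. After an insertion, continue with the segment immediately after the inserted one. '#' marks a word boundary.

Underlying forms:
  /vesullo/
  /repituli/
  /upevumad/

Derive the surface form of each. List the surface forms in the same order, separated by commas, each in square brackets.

[vesulo], [rebiduli], [ubevumad]

/vesullo/:
  1 Intervocalic Voicing: no change — [vesullo]
  2 Velar Palatalization: no change — [vesullo]
  3 Degemination: [vesullo] → [vesulo]
/repituli/:
  1 Intervocalic Voicing: [repituli] → [rebiduli]
  2 Velar Palatalization: no change — [rebiduli]
  3 Degemination: no change — [rebiduli]
/upevumad/:
  1 Intervocalic Voicing: [upevumad] → [ubevumad]
  2 Velar Palatalization: no change — [ubevumad]
  3 Degemination: no change — [ubevumad]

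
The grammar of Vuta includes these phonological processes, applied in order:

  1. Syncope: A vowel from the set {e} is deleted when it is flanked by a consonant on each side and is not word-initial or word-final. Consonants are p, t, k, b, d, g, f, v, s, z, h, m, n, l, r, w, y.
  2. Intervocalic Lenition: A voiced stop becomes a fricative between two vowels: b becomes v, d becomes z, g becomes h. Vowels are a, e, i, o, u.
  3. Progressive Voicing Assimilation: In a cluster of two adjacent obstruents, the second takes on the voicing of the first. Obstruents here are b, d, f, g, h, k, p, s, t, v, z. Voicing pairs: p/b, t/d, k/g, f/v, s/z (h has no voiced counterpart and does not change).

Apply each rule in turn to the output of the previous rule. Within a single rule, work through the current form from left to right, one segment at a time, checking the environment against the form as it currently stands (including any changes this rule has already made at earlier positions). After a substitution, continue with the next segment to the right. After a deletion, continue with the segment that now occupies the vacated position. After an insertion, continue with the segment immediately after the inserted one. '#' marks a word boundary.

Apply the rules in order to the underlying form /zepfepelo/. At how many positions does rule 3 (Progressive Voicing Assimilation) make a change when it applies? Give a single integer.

3

1 Syncope: [zepfepelo] → [zpfplo]
2 Intervocalic Lenition: no change — [zpfplo]
3 Progressive Voicing Assimilation: [zpfplo] → [zbvblo]
Rule 3 changed 3 position(s).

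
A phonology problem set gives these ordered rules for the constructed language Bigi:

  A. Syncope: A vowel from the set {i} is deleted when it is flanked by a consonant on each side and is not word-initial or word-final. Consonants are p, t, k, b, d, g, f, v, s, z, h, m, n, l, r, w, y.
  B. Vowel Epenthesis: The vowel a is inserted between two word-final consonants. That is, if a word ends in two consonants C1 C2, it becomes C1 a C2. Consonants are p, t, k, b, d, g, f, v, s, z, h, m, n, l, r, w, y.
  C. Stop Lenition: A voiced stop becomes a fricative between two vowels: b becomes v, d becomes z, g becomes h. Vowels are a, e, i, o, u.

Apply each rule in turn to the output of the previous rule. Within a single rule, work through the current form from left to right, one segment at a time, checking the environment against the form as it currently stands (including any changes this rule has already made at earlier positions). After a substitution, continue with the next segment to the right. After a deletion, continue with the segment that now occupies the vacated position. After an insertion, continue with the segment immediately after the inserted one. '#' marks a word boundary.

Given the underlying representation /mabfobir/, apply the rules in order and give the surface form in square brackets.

[mabfovar]

A Syncope: [mabfobir] → [mabfobr]
B Vowel Epenthesis: [mabfobr] → [mabfobar]
C Stop Lenition: [mabfobar] → [mabfovar]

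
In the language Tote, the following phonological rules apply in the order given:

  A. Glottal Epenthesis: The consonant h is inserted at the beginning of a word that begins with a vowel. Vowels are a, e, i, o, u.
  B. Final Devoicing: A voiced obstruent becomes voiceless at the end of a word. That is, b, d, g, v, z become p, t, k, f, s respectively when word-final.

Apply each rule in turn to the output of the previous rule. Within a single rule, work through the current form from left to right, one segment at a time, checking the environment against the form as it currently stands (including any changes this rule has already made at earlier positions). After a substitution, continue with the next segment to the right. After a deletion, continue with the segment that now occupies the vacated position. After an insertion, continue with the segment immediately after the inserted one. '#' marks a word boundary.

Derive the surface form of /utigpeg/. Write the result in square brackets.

[hutigpek]

A Glottal Epenthesis: [utigpeg] → [hutigpeg]
B Final Devoicing: [hutigpeg] → [hutigpek]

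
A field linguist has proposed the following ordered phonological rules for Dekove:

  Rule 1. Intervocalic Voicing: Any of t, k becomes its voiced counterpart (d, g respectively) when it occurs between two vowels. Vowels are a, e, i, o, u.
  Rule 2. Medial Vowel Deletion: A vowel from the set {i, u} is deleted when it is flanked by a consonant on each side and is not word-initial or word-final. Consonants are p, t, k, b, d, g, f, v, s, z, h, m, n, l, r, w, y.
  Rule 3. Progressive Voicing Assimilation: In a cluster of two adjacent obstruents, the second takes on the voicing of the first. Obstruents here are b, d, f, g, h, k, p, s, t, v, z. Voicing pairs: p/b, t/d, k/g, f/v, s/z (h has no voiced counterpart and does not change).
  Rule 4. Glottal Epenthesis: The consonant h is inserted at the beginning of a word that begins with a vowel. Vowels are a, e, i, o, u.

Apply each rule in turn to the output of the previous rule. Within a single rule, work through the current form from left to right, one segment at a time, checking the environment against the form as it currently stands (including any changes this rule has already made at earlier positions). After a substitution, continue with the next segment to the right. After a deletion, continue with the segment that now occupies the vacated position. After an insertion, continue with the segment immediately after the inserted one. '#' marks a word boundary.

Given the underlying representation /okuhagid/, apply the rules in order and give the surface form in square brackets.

[hoghagd]

Rule 1 Intervocalic Voicing: [okuhagid] → [oguhagid]
Rule 2 Medial Vowel Deletion: [oguhagid] → [oghagd]
Rule 3 Progressive Voicing Assimilation: no change — [oghagd]
Rule 4 Glottal Epenthesis: [oghagd] → [hoghagd]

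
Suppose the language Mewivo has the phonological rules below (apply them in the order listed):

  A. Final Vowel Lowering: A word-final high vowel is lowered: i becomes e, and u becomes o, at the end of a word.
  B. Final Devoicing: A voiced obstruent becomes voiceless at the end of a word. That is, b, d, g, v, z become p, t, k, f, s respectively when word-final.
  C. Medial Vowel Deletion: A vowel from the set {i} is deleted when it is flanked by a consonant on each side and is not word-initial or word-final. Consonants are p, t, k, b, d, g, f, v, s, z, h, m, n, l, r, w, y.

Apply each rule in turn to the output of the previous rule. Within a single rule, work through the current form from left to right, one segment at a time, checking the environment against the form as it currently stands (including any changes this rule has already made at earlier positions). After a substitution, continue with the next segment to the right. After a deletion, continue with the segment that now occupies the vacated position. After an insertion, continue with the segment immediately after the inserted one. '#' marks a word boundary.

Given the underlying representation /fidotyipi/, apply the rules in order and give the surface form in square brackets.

A Final Vowel Lowering: [fidotyipi] → [fidotyipe]
B Final Devoicing: no change — [fidotyipe]
C Medial Vowel Deletion: [fidotyipe] → [fdotype]

[fdotype]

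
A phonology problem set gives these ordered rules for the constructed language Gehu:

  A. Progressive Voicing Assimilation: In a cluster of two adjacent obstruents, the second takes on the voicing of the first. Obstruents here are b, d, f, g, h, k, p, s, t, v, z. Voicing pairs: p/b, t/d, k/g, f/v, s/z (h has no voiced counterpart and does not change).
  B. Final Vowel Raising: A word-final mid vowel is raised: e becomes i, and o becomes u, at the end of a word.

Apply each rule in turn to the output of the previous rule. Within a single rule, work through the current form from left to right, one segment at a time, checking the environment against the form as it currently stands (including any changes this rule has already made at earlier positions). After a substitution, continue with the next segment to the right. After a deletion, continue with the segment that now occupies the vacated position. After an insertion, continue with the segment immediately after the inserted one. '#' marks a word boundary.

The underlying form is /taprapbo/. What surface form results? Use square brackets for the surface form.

A Progressive Voicing Assimilation: [taprapbo] → [taprappo]
B Final Vowel Raising: [taprappo] → [taprappu]

[taprappu]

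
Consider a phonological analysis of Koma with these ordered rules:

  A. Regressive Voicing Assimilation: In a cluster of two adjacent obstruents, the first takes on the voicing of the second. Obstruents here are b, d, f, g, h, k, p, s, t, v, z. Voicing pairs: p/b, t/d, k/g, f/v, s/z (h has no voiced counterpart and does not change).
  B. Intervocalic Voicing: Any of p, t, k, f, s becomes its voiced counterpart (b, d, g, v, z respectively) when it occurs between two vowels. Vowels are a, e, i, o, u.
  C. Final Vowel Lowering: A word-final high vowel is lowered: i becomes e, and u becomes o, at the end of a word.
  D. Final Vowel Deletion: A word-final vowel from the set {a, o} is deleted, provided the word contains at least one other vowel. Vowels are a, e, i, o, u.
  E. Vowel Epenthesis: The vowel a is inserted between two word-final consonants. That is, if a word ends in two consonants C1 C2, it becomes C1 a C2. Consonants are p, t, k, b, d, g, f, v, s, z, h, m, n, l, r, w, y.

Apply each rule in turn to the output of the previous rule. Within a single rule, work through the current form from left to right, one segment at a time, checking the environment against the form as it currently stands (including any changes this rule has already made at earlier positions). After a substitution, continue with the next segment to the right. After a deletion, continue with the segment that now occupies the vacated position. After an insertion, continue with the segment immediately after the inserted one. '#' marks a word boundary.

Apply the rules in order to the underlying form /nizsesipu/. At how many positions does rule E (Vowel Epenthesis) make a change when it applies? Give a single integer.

A Regressive Voicing Assimilation: [nizsesipu] → [nissesipu]
B Intervocalic Voicing: [nissesipu] → [nissezibu]
C Final Vowel Lowering: [nissezibu] → [nissezibo]
D Final Vowel Deletion: [nissezibo] → [nissezib]
E Vowel Epenthesis: no change — [nissezib]
Rule E changed 0 position(s).

0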